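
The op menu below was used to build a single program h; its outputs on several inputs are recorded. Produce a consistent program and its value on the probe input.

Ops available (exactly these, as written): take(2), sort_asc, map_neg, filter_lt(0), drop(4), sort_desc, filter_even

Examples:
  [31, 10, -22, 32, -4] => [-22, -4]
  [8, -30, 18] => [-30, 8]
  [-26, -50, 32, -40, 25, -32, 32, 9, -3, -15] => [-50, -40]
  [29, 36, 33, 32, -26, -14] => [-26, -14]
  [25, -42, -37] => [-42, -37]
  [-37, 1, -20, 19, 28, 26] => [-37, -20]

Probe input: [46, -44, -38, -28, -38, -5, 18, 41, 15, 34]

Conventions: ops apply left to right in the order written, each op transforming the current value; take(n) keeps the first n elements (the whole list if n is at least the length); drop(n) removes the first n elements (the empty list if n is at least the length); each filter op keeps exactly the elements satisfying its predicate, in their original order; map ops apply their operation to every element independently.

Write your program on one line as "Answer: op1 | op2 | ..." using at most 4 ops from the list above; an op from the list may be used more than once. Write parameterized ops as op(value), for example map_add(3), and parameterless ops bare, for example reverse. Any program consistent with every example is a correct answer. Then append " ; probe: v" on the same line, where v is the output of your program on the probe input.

sort_desc | sort_asc | take(2) ; probe: [-44, -38]

Check, running the answer program on each example:
  [31, 10, -22, 32, -4] -> [32, 31, 10, -4, -22] -> [-22, -4, 10, 31, 32] -> [-22, -4]
  [8, -30, 18] -> [18, 8, -30] -> [-30, 8, 18] -> [-30, 8]
  [-26, -50, 32, -40, 25, -32, 32, 9, -3, -15] -> [32, 32, 25, 9, -3, -15, -26, -32, -40, -50] -> [-50, -40, -32, -26, -15, -3, 9, 25, 32, 32] -> [-50, -40]
  [29, 36, 33, 32, -26, -14] -> [36, 33, 32, 29, -14, -26] -> [-26, -14, 29, 32, 33, 36] -> [-26, -14]
  [25, -42, -37] -> [25, -37, -42] -> [-42, -37, 25] -> [-42, -37]
  [-37, 1, -20, 19, 28, 26] -> [28, 26, 19, 1, -20, -37] -> [-37, -20, 1, 19, 26, 28] -> [-37, -20]
  probe: [46, -44, -38, -28, -38, -5, 18, 41, 15, 34] -> [46, 41, 34, 18, 15, -5, -28, -38, -38, -44] -> [-44, -38, -38, -28, -5, 15, 18, 34, 41, 46] -> [-44, -38]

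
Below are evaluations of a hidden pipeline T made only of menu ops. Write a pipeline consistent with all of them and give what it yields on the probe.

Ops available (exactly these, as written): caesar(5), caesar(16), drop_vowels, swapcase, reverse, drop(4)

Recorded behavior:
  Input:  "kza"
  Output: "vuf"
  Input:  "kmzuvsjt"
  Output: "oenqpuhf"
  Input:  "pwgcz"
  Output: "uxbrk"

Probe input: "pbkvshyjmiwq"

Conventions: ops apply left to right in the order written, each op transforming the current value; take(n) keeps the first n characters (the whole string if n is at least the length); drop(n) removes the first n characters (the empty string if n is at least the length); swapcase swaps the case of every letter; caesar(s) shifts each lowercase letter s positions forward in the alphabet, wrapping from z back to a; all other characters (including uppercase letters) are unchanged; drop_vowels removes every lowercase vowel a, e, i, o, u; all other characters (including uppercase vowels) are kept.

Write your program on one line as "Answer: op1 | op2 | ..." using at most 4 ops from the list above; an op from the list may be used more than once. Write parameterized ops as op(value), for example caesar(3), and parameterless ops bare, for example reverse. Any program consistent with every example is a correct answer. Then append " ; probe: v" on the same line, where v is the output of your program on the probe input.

reverse | caesar(16) | caesar(5) ; probe: "lrdhetcnqfwk"

Check, running the answer program on each example:
  "kza" -> "azk" -> "qpa" -> "vuf"
  "kmzuvsjt" -> "tjsvuzmk" -> "jzilkpca" -> "oenqpuhf"
  "pwgcz" -> "zcgwp" -> "pswmf" -> "uxbrk"
  probe: "pbkvshyjmiwq" -> "qwimjyhsvkbp" -> "gmyczoxilarf" -> "lrdhetcnqfwk"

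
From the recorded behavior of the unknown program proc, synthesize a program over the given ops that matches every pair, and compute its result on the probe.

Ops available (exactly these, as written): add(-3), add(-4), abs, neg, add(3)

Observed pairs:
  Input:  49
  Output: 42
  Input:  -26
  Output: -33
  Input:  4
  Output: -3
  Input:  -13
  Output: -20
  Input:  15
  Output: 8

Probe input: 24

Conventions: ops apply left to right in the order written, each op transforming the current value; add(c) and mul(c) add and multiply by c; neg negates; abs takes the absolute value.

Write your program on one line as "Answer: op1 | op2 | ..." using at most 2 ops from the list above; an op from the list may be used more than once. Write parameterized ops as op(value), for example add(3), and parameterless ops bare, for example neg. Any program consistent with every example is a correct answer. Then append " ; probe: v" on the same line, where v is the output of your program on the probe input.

add(-4) | add(-3) ; probe: 17

Check, running the answer program on each example:
  49 -> 45 -> 42
  -26 -> -30 -> -33
  4 -> 0 -> -3
  -13 -> -17 -> -20
  15 -> 11 -> 8
  probe: 24 -> 20 -> 17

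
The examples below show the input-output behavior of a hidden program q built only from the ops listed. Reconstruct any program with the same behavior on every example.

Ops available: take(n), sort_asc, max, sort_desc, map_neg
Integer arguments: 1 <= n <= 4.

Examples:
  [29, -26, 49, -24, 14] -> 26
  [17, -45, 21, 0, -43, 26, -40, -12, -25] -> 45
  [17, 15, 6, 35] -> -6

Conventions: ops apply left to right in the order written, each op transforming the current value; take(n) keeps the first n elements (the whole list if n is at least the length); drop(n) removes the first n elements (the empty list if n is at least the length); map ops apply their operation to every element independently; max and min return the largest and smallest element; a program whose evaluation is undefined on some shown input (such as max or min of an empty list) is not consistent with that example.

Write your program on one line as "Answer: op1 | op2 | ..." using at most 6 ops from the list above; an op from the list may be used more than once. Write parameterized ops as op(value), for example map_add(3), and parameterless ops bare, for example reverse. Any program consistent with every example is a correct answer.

sort_asc | sort_desc | map_neg | sort_desc | max

Check, running the answer program on each example:
  [29, -26, 49, -24, 14] -> [-26, -24, 14, 29, 49] -> [49, 29, 14, -24, -26] -> [-49, -29, -14, 24, 26] -> [26, 24, -14, -29, -49] -> 26
  [17, -45, 21, 0, -43, 26, -40, -12, -25] -> [-45, -43, -40, -25, -12, 0, 17, 21, 26] -> [26, 21, 17, 0, -12, -25, -40, -43, -45] -> [-26, -21, -17, 0, 12, 25, 40, 43, 45] -> [45, 43, 40, 25, 12, 0, -17, -21, -26] -> 45
  [17, 15, 6, 35] -> [6, 15, 17, 35] -> [35, 17, 15, 6] -> [-35, -17, -15, -6] -> [-6, -15, -17, -35] -> -6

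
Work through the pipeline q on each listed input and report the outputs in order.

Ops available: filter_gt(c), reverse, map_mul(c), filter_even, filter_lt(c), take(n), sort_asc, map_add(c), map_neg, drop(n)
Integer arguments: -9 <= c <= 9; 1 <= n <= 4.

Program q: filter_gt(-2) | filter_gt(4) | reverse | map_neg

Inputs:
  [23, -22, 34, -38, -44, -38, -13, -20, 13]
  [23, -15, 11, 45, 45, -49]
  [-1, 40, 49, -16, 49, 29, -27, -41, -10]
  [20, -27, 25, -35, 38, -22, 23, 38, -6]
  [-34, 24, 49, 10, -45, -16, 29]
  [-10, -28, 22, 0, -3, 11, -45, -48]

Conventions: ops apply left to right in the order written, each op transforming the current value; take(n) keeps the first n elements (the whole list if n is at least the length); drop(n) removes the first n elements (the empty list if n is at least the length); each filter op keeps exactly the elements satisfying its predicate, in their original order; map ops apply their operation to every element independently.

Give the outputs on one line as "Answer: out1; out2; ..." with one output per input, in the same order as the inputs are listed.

Execution, op by op:
  [23, -22, 34, -38, -44, -38, -13, -20, 13] -> [23, 34, 13] -> [23, 34, 13] -> [13, 34, 23] -> [-13, -34, -23]
  [23, -15, 11, 45, 45, -49] -> [23, 11, 45, 45] -> [23, 11, 45, 45] -> [45, 45, 11, 23] -> [-45, -45, -11, -23]
  [-1, 40, 49, -16, 49, 29, -27, -41, -10] -> [-1, 40, 49, 49, 29] -> [40, 49, 49, 29] -> [29, 49, 49, 40] -> [-29, -49, -49, -40]
  [20, -27, 25, -35, 38, -22, 23, 38, -6] -> [20, 25, 38, 23, 38] -> [20, 25, 38, 23, 38] -> [38, 23, 38, 25, 20] -> [-38, -23, -38, -25, -20]
  [-34, 24, 49, 10, -45, -16, 29] -> [24, 49, 10, 29] -> [24, 49, 10, 29] -> [29, 10, 49, 24] -> [-29, -10, -49, -24]
  [-10, -28, 22, 0, -3, 11, -45, -48] -> [22, 0, 11] -> [22, 11] -> [11, 22] -> [-11, -22]

[-13, -34, -23]; [-45, -45, -11, -23]; [-29, -49, -49, -40]; [-38, -23, -38, -25, -20]; [-29, -10, -49, -24]; [-11, -22]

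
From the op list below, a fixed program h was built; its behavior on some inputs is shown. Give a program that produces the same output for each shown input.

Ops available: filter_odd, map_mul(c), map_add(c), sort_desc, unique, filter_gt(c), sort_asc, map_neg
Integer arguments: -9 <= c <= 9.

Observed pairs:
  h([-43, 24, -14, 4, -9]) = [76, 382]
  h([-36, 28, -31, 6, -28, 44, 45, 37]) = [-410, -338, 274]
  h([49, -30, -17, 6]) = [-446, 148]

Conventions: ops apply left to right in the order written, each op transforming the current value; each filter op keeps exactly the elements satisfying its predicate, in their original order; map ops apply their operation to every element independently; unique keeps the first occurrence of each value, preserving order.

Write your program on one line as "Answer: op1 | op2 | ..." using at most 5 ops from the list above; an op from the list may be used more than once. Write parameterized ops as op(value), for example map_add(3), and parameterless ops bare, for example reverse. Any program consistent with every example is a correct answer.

filter_odd | map_mul(-9) | map_add(-7) | sort_asc | map_add(2)

Check, running the answer program on each example:
  [-43, 24, -14, 4, -9] -> [-43, -9] -> [387, 81] -> [380, 74] -> [74, 380] -> [76, 382]
  [-36, 28, -31, 6, -28, 44, 45, 37] -> [-31, 45, 37] -> [279, -405, -333] -> [272, -412, -340] -> [-412, -340, 272] -> [-410, -338, 274]
  [49, -30, -17, 6] -> [49, -17] -> [-441, 153] -> [-448, 146] -> [-448, 146] -> [-446, 148]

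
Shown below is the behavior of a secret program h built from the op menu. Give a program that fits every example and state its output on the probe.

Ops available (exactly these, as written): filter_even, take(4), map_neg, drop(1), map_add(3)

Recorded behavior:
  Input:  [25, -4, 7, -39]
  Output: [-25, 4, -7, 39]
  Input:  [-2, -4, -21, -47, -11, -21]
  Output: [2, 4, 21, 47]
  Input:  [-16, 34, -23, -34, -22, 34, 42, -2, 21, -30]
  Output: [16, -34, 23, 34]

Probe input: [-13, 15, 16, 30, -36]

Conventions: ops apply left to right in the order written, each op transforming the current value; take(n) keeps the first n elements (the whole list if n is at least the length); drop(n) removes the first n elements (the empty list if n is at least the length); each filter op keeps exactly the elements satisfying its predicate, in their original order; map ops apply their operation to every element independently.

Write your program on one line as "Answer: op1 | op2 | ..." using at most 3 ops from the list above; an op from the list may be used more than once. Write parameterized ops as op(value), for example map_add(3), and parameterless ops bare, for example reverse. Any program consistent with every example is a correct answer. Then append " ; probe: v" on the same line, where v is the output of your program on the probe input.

map_neg | take(4) ; probe: [13, -15, -16, -30]

Check, running the answer program on each example:
  [25, -4, 7, -39] -> [-25, 4, -7, 39] -> [-25, 4, -7, 39]
  [-2, -4, -21, -47, -11, -21] -> [2, 4, 21, 47, 11, 21] -> [2, 4, 21, 47]
  [-16, 34, -23, -34, -22, 34, 42, -2, 21, -30] -> [16, -34, 23, 34, 22, -34, -42, 2, -21, 30] -> [16, -34, 23, 34]
  probe: [-13, 15, 16, 30, -36] -> [13, -15, -16, -30, 36] -> [13, -15, -16, -30]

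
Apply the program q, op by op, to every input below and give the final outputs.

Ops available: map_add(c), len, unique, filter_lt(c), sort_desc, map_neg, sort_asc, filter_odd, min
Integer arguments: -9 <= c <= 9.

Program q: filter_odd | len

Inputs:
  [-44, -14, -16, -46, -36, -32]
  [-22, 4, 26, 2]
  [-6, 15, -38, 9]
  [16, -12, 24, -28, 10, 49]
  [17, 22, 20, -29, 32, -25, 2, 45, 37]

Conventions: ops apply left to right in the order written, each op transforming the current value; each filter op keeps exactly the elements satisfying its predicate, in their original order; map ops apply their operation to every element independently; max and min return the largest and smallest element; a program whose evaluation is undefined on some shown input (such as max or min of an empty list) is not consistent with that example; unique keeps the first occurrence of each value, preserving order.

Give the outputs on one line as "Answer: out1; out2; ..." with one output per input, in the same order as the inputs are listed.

0; 0; 2; 1; 5

Execution, op by op:
  [-44, -14, -16, -46, -36, -32] -> [] -> 0
  [-22, 4, 26, 2] -> [] -> 0
  [-6, 15, -38, 9] -> [15, 9] -> 2
  [16, -12, 24, -28, 10, 49] -> [49] -> 1
  [17, 22, 20, -29, 32, -25, 2, 45, 37] -> [17, -29, -25, 45, 37] -> 5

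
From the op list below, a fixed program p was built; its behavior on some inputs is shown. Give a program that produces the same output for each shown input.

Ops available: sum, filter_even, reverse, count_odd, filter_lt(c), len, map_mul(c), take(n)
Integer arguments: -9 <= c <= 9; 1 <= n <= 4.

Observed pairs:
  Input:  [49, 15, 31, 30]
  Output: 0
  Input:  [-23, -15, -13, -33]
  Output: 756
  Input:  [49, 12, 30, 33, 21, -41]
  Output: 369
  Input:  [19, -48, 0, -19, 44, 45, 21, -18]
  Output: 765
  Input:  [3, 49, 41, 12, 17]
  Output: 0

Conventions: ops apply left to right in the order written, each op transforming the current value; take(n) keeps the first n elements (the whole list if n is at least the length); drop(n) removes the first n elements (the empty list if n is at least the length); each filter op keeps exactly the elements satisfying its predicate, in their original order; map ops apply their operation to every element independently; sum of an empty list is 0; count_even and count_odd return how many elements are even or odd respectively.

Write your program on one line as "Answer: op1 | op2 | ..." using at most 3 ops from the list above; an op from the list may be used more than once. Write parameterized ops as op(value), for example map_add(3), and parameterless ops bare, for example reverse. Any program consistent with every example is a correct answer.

filter_lt(-5) | map_mul(-9) | sum

Check, running the answer program on each example:
  [49, 15, 31, 30] -> [] -> [] -> 0
  [-23, -15, -13, -33] -> [-23, -15, -13, -33] -> [207, 135, 117, 297] -> 756
  [49, 12, 30, 33, 21, -41] -> [-41] -> [369] -> 369
  [19, -48, 0, -19, 44, 45, 21, -18] -> [-48, -19, -18] -> [432, 171, 162] -> 765
  [3, 49, 41, 12, 17] -> [] -> [] -> 0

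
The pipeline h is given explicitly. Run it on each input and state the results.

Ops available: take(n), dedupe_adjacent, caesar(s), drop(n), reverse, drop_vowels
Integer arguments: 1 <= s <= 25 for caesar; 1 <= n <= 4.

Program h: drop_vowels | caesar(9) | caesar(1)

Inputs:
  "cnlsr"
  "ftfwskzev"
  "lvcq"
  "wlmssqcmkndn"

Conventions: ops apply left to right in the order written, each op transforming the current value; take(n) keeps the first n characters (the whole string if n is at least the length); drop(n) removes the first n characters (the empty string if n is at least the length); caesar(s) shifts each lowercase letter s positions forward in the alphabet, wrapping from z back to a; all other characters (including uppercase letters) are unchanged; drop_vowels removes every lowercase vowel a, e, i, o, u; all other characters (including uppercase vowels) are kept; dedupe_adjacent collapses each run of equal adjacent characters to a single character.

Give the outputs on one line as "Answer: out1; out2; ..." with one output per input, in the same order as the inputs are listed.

Execution, op by op:
  "cnlsr" -> "cnlsr" -> "lwuba" -> "mxvcb"
  "ftfwskzev" -> "ftfwskzv" -> "ocofbtie" -> "pdpgcujf"
  "lvcq" -> "lvcq" -> "uelz" -> "vfma"
  "wlmssqcmkndn" -> "wlmssqcmkndn" -> "fuvbbzlvtwmw" -> "gvwccamwuxnx"

"mxvcb"; "pdpgcujf"; "vfma"; "gvwccamwuxnx"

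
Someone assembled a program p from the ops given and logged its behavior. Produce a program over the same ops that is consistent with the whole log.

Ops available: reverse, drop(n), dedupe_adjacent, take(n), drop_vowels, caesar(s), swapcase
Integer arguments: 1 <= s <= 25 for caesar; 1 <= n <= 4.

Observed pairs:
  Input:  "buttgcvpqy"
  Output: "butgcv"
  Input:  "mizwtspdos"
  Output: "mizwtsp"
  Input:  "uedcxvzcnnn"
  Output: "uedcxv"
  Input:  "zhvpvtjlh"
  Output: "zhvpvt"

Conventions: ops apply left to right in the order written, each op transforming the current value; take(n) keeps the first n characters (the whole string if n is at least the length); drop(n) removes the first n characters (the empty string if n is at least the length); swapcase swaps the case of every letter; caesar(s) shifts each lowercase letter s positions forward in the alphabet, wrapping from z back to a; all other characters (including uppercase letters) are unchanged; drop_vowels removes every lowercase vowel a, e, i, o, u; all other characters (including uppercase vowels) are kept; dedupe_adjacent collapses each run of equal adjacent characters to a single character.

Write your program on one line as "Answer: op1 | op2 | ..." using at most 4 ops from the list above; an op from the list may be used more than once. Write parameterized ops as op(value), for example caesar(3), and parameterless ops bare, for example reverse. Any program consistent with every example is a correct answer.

reverse | dedupe_adjacent | drop(3) | reverse

Check, running the answer program on each example:
  "buttgcvpqy" -> "yqpvcgttub" -> "yqpvcgtub" -> "vcgtub" -> "butgcv"
  "mizwtspdos" -> "sodpstwzim" -> "sodpstwzim" -> "pstwzim" -> "mizwtsp"
  "uedcxvzcnnn" -> "nnnczvxcdeu" -> "nczvxcdeu" -> "vxcdeu" -> "uedcxv"
  "zhvpvtjlh" -> "hljtvpvhz" -> "hljtvpvhz" -> "tvpvhz" -> "zhvpvt"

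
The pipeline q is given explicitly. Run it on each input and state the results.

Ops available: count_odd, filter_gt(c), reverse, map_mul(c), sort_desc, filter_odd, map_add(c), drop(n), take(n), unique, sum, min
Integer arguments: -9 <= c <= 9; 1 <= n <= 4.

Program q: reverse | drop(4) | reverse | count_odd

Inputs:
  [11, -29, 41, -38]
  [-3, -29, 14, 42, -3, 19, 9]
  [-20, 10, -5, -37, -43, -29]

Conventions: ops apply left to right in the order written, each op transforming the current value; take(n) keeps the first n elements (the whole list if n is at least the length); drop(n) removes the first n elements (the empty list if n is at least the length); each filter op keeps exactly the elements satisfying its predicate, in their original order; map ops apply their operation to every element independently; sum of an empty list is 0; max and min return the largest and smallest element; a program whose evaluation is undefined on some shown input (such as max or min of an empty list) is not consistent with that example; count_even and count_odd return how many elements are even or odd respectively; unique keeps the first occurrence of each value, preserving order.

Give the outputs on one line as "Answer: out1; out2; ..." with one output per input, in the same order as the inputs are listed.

Execution, op by op:
  [11, -29, 41, -38] -> [-38, 41, -29, 11] -> [] -> [] -> 0
  [-3, -29, 14, 42, -3, 19, 9] -> [9, 19, -3, 42, 14, -29, -3] -> [14, -29, -3] -> [-3, -29, 14] -> 2
  [-20, 10, -5, -37, -43, -29] -> [-29, -43, -37, -5, 10, -20] -> [10, -20] -> [-20, 10] -> 0

0; 2; 0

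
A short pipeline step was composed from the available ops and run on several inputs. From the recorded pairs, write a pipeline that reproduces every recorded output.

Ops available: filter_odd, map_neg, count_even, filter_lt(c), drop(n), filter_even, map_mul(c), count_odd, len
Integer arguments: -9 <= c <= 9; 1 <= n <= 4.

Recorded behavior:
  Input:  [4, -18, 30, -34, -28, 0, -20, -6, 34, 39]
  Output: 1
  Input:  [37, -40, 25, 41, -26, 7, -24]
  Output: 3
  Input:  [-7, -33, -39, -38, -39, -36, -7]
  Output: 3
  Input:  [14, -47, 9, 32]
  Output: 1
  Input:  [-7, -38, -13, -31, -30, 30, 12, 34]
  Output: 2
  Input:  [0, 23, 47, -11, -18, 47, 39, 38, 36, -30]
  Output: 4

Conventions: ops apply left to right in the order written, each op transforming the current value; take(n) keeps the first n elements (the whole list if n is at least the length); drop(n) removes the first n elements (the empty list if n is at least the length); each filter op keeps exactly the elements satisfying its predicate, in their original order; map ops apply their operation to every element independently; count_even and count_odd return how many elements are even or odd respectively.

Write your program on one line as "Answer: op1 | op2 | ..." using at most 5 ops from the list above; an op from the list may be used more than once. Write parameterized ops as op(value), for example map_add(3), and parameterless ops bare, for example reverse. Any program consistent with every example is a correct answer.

drop(2) | filter_odd | map_mul(-2) | len

Check, running the answer program on each example:
  [4, -18, 30, -34, -28, 0, -20, -6, 34, 39] -> [30, -34, -28, 0, -20, -6, 34, 39] -> [39] -> [-78] -> 1
  [37, -40, 25, 41, -26, 7, -24] -> [25, 41, -26, 7, -24] -> [25, 41, 7] -> [-50, -82, -14] -> 3
  [-7, -33, -39, -38, -39, -36, -7] -> [-39, -38, -39, -36, -7] -> [-39, -39, -7] -> [78, 78, 14] -> 3
  [14, -47, 9, 32] -> [9, 32] -> [9] -> [-18] -> 1
  [-7, -38, -13, -31, -30, 30, 12, 34] -> [-13, -31, -30, 30, 12, 34] -> [-13, -31] -> [26, 62] -> 2
  [0, 23, 47, -11, -18, 47, 39, 38, 36, -30] -> [47, -11, -18, 47, 39, 38, 36, -30] -> [47, -11, 47, 39] -> [-94, 22, -94, -78] -> 4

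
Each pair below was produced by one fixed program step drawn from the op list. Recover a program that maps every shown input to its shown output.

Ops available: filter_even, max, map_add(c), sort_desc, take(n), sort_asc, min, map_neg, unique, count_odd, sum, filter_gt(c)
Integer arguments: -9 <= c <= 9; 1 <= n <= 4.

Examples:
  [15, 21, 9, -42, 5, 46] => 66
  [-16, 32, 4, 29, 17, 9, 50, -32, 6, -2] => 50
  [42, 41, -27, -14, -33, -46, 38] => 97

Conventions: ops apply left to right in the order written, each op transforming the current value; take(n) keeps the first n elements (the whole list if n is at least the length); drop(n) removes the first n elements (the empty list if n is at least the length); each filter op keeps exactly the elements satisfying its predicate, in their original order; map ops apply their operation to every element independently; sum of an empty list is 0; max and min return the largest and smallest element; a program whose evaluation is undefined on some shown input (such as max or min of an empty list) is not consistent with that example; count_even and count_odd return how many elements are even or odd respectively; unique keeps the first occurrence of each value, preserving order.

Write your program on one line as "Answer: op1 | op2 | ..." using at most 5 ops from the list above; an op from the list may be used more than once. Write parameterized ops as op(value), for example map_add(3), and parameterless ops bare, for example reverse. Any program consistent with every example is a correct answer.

map_add(7) | take(3) | filter_gt(3) | sum

Check, running the answer program on each example:
  [15, 21, 9, -42, 5, 46] -> [22, 28, 16, -35, 12, 53] -> [22, 28, 16] -> [22, 28, 16] -> 66
  [-16, 32, 4, 29, 17, 9, 50, -32, 6, -2] -> [-9, 39, 11, 36, 24, 16, 57, -25, 13, 5] -> [-9, 39, 11] -> [39, 11] -> 50
  [42, 41, -27, -14, -33, -46, 38] -> [49, 48, -20, -7, -26, -39, 45] -> [49, 48, -20] -> [49, 48] -> 97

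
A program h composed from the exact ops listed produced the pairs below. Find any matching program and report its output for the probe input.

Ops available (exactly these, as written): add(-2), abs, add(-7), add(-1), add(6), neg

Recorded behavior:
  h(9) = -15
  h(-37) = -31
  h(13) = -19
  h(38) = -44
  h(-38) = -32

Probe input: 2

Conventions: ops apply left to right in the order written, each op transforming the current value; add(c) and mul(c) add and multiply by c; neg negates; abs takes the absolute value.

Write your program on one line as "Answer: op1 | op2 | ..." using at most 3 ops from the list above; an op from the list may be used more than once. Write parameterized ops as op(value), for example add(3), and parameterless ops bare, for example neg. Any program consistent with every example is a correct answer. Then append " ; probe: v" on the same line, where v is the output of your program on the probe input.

add(6) | abs | neg ; probe: -8

Check, running the answer program on each example:
  9 -> 15 -> 15 -> -15
  -37 -> -31 -> 31 -> -31
  13 -> 19 -> 19 -> -19
  38 -> 44 -> 44 -> -44
  -38 -> -32 -> 32 -> -32
  probe: 2 -> 8 -> 8 -> -8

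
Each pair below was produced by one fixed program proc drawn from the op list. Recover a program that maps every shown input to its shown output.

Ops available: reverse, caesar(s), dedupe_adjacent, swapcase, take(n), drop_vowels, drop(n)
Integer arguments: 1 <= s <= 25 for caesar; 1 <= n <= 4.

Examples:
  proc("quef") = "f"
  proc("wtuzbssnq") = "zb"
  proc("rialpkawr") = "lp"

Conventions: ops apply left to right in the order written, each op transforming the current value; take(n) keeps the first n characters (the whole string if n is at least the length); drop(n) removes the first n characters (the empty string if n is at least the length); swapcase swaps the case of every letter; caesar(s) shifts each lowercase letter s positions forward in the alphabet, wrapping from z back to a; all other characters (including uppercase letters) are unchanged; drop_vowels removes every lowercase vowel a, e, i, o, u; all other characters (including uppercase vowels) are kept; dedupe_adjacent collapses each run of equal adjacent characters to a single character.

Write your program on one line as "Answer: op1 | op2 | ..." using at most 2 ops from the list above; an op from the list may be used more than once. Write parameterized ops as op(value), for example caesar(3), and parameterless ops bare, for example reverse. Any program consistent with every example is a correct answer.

drop(3) | take(2)

Check, running the answer program on each example:
  "quef" -> "f" -> "f"
  "wtuzbssnq" -> "zbssnq" -> "zb"
  "rialpkawr" -> "lpkawr" -> "lp"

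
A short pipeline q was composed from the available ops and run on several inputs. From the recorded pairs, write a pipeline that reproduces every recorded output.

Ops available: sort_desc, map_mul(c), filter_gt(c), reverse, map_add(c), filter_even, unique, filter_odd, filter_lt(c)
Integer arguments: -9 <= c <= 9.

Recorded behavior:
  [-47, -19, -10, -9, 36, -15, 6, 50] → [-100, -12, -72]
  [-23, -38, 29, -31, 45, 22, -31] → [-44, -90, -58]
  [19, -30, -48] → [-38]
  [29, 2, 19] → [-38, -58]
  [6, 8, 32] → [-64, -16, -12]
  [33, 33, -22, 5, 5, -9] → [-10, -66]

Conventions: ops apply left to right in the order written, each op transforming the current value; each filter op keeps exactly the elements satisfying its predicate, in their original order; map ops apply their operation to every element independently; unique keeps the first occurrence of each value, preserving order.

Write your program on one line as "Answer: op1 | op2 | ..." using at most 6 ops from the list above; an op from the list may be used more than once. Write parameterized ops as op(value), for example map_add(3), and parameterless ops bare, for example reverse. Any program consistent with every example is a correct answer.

map_mul(-2) | reverse | unique | filter_lt(6) | filter_lt(-4)

Check, running the answer program on each example:
  [-47, -19, -10, -9, 36, -15, 6, 50] -> [94, 38, 20, 18, -72, 30, -12, -100] -> [-100, -12, 30, -72, 18, 20, 38, 94] -> [-100, -12, 30, -72, 18, 20, 38, 94] -> [-100, -12, -72] -> [-100, -12, -72]
  [-23, -38, 29, -31, 45, 22, -31] -> [46, 76, -58, 62, -90, -44, 62] -> [62, -44, -90, 62, -58, 76, 46] -> [62, -44, -90, -58, 76, 46] -> [-44, -90, -58] -> [-44, -90, -58]
  [19, -30, -48] -> [-38, 60, 96] -> [96, 60, -38] -> [96, 60, -38] -> [-38] -> [-38]
  [29, 2, 19] -> [-58, -4, -38] -> [-38, -4, -58] -> [-38, -4, -58] -> [-38, -4, -58] -> [-38, -58]
  [6, 8, 32] -> [-12, -16, -64] -> [-64, -16, -12] -> [-64, -16, -12] -> [-64, -16, -12] -> [-64, -16, -12]
  [33, 33, -22, 5, 5, -9] -> [-66, -66, 44, -10, -10, 18] -> [18, -10, -10, 44, -66, -66] -> [18, -10, 44, -66] -> [-10, -66] -> [-10, -66]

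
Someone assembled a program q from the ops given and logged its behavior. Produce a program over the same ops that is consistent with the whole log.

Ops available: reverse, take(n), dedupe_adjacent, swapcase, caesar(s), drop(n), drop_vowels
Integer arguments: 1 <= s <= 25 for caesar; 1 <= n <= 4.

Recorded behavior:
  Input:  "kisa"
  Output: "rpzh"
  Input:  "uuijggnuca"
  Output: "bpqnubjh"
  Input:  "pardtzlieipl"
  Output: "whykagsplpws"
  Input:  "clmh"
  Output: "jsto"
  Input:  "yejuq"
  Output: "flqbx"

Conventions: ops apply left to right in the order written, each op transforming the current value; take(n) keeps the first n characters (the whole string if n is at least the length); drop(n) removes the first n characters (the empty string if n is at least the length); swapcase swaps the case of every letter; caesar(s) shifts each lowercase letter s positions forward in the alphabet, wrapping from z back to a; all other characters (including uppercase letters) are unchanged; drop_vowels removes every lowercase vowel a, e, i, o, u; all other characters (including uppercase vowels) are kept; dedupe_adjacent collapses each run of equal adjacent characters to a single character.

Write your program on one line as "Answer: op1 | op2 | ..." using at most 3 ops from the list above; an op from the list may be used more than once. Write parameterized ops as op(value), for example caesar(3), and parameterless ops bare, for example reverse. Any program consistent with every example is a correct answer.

dedupe_adjacent | caesar(19) | caesar(14)

Check, running the answer program on each example:
  "kisa" -> "kisa" -> "dblt" -> "rpzh"
  "uuijggnuca" -> "uijgnuca" -> "nbczgnvt" -> "bpqnubjh"
  "pardtzlieipl" -> "pardtzlieipl" -> "itkwmsebxbie" -> "whykagsplpws"
  "clmh" -> "clmh" -> "vefa" -> "jsto"
  "yejuq" -> "yejuq" -> "rxcnj" -> "flqbx"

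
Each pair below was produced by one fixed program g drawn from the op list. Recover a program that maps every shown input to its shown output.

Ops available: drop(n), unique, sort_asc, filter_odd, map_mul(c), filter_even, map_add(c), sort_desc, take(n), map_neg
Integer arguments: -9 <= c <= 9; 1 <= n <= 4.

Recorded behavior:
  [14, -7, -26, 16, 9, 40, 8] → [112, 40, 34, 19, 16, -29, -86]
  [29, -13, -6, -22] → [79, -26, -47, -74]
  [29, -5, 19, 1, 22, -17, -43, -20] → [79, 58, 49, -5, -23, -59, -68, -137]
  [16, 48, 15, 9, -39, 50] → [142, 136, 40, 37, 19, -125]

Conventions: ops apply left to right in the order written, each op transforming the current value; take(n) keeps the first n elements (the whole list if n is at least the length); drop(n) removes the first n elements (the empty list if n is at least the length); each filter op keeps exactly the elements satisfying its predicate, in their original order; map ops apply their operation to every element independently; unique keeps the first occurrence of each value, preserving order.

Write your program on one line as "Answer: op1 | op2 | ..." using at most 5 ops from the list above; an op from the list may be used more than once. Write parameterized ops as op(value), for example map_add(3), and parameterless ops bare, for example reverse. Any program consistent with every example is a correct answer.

map_mul(3) | sort_desc | map_add(-2) | map_add(-6)

Check, running the answer program on each example:
  [14, -7, -26, 16, 9, 40, 8] -> [42, -21, -78, 48, 27, 120, 24] -> [120, 48, 42, 27, 24, -21, -78] -> [118, 46, 40, 25, 22, -23, -80] -> [112, 40, 34, 19, 16, -29, -86]
  [29, -13, -6, -22] -> [87, -39, -18, -66] -> [87, -18, -39, -66] -> [85, -20, -41, -68] -> [79, -26, -47, -74]
  [29, -5, 19, 1, 22, -17, -43, -20] -> [87, -15, 57, 3, 66, -51, -129, -60] -> [87, 66, 57, 3, -15, -51, -60, -129] -> [85, 64, 55, 1, -17, -53, -62, -131] -> [79, 58, 49, -5, -23, -59, -68, -137]
  [16, 48, 15, 9, -39, 50] -> [48, 144, 45, 27, -117, 150] -> [150, 144, 48, 45, 27, -117] -> [148, 142, 46, 43, 25, -119] -> [142, 136, 40, 37, 19, -125]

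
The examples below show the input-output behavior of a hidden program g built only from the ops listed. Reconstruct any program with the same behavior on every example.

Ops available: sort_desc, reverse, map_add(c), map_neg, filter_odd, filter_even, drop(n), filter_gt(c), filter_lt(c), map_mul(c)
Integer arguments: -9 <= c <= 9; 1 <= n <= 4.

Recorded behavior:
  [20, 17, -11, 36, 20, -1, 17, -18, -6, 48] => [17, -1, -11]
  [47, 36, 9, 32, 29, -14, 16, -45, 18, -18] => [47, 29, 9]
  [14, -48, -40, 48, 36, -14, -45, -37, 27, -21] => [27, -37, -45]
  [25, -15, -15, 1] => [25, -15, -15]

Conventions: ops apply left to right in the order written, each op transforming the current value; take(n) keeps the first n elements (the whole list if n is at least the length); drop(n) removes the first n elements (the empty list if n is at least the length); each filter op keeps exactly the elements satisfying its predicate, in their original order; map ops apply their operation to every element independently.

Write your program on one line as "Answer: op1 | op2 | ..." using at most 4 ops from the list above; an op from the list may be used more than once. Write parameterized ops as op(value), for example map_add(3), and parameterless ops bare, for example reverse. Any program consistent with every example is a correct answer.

reverse | filter_odd | drop(1) | sort_desc

Check, running the answer program on each example:
  [20, 17, -11, 36, 20, -1, 17, -18, -6, 48] -> [48, -6, -18, 17, -1, 20, 36, -11, 17, 20] -> [17, -1, -11, 17] -> [-1, -11, 17] -> [17, -1, -11]
  [47, 36, 9, 32, 29, -14, 16, -45, 18, -18] -> [-18, 18, -45, 16, -14, 29, 32, 9, 36, 47] -> [-45, 29, 9, 47] -> [29, 9, 47] -> [47, 29, 9]
  [14, -48, -40, 48, 36, -14, -45, -37, 27, -21] -> [-21, 27, -37, -45, -14, 36, 48, -40, -48, 14] -> [-21, 27, -37, -45] -> [27, -37, -45] -> [27, -37, -45]
  [25, -15, -15, 1] -> [1, -15, -15, 25] -> [1, -15, -15, 25] -> [-15, -15, 25] -> [25, -15, -15]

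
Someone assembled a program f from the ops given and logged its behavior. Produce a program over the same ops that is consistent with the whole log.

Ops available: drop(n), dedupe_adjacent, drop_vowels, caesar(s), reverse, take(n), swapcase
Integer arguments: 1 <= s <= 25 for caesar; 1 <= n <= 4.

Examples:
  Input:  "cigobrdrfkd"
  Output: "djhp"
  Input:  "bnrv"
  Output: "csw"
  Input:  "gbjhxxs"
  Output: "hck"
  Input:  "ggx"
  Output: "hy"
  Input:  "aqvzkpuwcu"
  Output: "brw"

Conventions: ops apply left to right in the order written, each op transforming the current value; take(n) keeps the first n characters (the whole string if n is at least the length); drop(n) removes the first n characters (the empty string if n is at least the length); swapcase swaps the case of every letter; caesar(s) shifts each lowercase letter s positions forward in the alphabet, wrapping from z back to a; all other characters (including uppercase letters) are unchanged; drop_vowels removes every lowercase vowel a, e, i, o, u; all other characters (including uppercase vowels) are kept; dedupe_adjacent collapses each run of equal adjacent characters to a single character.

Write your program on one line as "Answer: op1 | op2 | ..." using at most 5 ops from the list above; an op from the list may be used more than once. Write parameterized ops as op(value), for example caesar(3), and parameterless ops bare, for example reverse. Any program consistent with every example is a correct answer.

dedupe_adjacent | caesar(22) | caesar(5) | take(4) | drop_vowels

Check, running the answer program on each example:
  "cigobrdrfkd" -> "cigobrdrfkd" -> "yeckxnznbgz" -> "djhpcsesgle" -> "djhp" -> "djhp"
  "bnrv" -> "bnrv" -> "xjnr" -> "cosw" -> "cosw" -> "csw"
  "gbjhxxs" -> "gbjhxs" -> "cxfdto" -> "hckiyt" -> "hcki" -> "hck"
  "ggx" -> "gx" -> "ct" -> "hy" -> "hy" -> "hy"
  "aqvzkpuwcu" -> "aqvzkpuwcu" -> "wmrvglqsyq" -> "brwalqvxdv" -> "brwa" -> "brw"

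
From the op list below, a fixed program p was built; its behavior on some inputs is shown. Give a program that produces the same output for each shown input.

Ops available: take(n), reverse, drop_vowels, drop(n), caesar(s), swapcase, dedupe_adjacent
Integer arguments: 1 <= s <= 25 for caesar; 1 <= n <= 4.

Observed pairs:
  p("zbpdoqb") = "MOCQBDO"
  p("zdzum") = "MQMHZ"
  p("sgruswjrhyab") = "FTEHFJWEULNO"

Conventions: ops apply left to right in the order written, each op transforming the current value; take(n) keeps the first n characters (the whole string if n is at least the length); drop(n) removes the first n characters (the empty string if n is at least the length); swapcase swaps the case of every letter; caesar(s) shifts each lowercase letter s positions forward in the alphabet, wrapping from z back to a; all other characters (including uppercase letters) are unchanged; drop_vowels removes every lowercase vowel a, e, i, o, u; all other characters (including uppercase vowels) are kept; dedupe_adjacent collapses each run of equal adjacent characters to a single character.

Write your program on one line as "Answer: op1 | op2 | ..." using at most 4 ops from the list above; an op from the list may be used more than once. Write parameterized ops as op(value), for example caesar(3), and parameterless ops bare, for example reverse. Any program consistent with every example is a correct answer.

caesar(5) | caesar(8) | swapcase

Check, running the answer program on each example:
  "zbpdoqb" -> "eguitvg" -> "mocqbdo" -> "MOCQBDO"
  "zdzum" -> "eiezr" -> "mqmhz" -> "MQMHZ"
  "sgruswjrhyab" -> "xlwzxbowmdfg" -> "ftehfjweulno" -> "FTEHFJWEULNO"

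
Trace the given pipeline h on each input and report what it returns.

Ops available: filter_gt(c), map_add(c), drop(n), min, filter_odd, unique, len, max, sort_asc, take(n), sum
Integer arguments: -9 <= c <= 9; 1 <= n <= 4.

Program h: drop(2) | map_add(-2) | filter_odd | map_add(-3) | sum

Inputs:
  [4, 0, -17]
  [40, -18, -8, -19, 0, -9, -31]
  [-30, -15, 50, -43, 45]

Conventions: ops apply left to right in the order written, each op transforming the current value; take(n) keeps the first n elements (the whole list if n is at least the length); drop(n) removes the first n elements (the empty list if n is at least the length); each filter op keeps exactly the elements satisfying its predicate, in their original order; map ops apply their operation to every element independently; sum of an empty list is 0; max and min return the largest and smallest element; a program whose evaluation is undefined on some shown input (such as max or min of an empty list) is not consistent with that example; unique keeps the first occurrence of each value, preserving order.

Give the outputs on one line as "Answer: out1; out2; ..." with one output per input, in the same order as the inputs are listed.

-22; -74; -8

Execution, op by op:
  [4, 0, -17] -> [-17] -> [-19] -> [-19] -> [-22] -> -22
  [40, -18, -8, -19, 0, -9, -31] -> [-8, -19, 0, -9, -31] -> [-10, -21, -2, -11, -33] -> [-21, -11, -33] -> [-24, -14, -36] -> -74
  [-30, -15, 50, -43, 45] -> [50, -43, 45] -> [48, -45, 43] -> [-45, 43] -> [-48, 40] -> -8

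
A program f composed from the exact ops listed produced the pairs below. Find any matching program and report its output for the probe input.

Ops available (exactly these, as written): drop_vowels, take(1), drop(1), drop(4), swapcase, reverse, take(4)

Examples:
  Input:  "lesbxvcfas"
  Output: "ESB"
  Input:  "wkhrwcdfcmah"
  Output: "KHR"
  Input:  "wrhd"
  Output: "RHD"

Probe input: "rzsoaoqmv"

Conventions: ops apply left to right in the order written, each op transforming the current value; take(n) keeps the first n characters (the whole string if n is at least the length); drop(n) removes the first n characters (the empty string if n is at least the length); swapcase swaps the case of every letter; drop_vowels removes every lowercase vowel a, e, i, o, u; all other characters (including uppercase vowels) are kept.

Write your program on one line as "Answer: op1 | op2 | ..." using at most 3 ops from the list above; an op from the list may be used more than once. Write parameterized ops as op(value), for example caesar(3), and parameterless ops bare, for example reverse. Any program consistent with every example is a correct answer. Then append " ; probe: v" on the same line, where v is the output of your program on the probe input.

swapcase | take(4) | drop(1) ; probe: "ZSO"

Check, running the answer program on each example:
  "lesbxvcfas" -> "LESBXVCFAS" -> "LESB" -> "ESB"
  "wkhrwcdfcmah" -> "WKHRWCDFCMAH" -> "WKHR" -> "KHR"
  "wrhd" -> "WRHD" -> "WRHD" -> "RHD"
  probe: "rzsoaoqmv" -> "RZSOAOQMV" -> "RZSO" -> "ZSO"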